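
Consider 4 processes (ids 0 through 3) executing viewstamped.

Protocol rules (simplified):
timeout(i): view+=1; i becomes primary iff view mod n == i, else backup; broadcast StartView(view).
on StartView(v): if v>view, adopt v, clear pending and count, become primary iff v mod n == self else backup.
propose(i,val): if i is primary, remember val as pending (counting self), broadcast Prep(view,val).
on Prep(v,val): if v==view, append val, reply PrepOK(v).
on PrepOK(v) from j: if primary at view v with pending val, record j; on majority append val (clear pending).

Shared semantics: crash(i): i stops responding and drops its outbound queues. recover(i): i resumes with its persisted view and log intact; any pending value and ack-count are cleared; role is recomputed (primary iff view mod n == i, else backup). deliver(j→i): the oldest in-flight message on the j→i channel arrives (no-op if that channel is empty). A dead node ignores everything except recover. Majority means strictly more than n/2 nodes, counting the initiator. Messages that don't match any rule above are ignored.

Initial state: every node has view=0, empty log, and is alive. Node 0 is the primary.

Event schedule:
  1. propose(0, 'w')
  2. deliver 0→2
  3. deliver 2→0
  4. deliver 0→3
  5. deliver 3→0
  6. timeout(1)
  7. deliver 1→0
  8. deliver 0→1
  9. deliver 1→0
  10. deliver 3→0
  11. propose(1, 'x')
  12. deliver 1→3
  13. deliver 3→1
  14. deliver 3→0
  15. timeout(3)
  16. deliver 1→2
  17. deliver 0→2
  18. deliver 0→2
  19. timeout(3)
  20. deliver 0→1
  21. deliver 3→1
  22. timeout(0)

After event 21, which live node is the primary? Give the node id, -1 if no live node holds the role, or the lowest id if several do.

3

e1 propose(0,'w'): ·
e2 deliver 0→2: 2[back,v=0,w]
e3 deliver 2→0: ·
e4 deliver 0→3: 3[back,v=0,w]
e5 deliver 3→0: 0[prim,v=0,w]
e6 timeout(1): 1[prim,v=1,-]
e7 deliver 1→0: 0[back,v=1,w]
e8 deliver 0→1: ·
e9 deliver 1→0: ·
e10 deliver 3→0: ·
e11 propose(1,'x'): ·
e12 deliver 1→3: 3[back,v=1,w]
e13 deliver 3→1: ·
e14 deliver 3→0: ·
e15 timeout(3): 3[back,v=2,w]
e16 deliver 1→2: 2[back,v=1,w]
e17 deliver 0→2: ·
e18 deliver 0→2: ·
e19 timeout(3): 3[prim,v=3,w]
e20 deliver 0→1: ·
e21 deliver 3→1: 1[back,v=2,-]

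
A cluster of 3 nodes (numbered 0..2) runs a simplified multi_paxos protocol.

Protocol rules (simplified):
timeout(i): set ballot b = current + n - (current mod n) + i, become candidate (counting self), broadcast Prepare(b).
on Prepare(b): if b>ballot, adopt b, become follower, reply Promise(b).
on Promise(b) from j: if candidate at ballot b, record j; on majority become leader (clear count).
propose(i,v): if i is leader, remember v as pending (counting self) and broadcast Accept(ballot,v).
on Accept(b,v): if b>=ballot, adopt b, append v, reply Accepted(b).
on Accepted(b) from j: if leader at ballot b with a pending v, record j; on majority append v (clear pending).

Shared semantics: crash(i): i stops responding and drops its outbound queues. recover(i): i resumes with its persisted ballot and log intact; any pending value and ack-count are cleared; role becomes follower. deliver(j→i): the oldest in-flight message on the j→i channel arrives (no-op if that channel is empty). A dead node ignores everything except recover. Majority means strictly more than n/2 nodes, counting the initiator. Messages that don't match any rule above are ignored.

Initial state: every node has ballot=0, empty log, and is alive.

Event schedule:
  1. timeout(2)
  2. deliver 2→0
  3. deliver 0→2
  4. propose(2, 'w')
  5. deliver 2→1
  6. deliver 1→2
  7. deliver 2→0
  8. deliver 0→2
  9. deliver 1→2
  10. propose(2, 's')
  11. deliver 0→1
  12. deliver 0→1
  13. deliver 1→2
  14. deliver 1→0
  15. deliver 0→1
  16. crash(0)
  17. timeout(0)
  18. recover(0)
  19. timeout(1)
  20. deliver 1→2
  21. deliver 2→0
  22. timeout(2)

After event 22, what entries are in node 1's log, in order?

empty

after 1 — timeout(2): n2:cand/b5/[-]
after 2 — deliver 2→0: n0:foll/b5/[-]
after 3 — deliver 0→2: n2:lead/b5/[-]
after 4 — propose(2,'w'): ·
after 5 — deliver 2→1: n1:foll/b5/[-]
after 6 — deliver 1→2: ·
after 7 — deliver 2→0: n0:foll/b5/[w]
after 8 — deliver 0→2: n2:lead/b5/[w]
after 9 — deliver 1→2: ·
after 10 — propose(2,'s'): ·
after 11 — deliver 0→1: ·
after 12 — deliver 0→1: ·
after 13 — deliver 1→2: ·
after 14 — deliver 1→0: ·
after 15 — deliver 0→1: ·
after 16 — crash(0): n0:✗foll/b5/[w]
after 17 — timeout(0): ·
after 18 — recover(0): n0:foll/b5/[w]
after 19 — timeout(1): n1:cand/b7/[-]
after 20 — deliver 1→2: n2:foll/b7/[w]
after 21 — deliver 2→0: n0:foll/b5/[w,s]
after 22 — timeout(2): n2:cand/b11/[w]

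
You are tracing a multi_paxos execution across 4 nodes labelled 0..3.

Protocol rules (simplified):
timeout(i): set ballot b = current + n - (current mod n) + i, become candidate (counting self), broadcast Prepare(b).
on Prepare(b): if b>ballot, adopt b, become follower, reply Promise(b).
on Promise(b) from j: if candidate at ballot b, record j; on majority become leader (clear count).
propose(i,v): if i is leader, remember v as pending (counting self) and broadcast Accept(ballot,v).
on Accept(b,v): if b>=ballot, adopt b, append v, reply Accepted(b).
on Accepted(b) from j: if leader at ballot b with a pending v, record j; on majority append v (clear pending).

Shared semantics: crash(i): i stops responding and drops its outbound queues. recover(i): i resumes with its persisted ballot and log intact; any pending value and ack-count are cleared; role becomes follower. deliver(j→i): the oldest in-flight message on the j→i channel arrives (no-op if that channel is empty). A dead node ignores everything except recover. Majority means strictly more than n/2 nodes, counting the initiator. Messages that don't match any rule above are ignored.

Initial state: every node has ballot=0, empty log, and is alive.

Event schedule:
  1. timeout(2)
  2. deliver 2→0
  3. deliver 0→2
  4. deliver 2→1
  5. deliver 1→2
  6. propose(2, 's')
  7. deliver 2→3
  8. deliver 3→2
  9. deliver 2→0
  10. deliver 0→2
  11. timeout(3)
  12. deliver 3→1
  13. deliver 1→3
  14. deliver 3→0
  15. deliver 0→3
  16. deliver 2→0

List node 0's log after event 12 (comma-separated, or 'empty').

s

[1] timeout(2) → N2(cand b6 [-])
[2] deliver 2→0 → N0(foll b6 [-])
[3] deliver 0→2 → ∅
[4] deliver 2→1 → N1(foll b6 [-])
[5] deliver 1→2 → N2(lead b6 [-])
[6] propose(2,'s') → ∅
[7] deliver 2→3 → N3(foll b6 [-])
[8] deliver 3→2 → ∅
[9] deliver 2→0 → N0(foll b6 [s])
[10] deliver 0→2 → ∅
[11] timeout(3) → N3(cand b11 [-])
[12] deliver 3→1 → N1(foll b11 [-])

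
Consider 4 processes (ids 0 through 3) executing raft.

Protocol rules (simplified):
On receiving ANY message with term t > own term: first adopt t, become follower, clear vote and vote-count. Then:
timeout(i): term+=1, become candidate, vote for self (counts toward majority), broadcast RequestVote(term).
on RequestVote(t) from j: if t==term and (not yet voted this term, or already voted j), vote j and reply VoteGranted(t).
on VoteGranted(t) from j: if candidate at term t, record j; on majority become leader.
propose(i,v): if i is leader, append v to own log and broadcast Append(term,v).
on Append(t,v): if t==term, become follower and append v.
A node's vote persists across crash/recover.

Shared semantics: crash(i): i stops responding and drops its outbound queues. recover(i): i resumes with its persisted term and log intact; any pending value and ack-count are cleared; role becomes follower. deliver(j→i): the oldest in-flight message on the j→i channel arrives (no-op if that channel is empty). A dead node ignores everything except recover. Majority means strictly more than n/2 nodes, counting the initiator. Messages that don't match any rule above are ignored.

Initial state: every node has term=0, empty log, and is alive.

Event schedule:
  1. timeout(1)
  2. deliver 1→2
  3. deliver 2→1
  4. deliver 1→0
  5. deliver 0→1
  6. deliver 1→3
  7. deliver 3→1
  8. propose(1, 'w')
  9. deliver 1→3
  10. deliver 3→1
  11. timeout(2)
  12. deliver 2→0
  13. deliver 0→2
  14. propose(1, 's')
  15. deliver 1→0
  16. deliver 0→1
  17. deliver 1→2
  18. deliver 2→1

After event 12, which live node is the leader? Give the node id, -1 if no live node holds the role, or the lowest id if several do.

1

step 1 timeout(1): 1={cand,t=1,log=-}
step 2 deliver 1→2: 2={foll,t=1,log=-}
step 3 deliver 2→1: —
step 4 deliver 1→0: 0={foll,t=1,log=-}
step 5 deliver 0→1: 1={lead,t=1,log=-}
step 6 deliver 1→3: 3={foll,t=1,log=-}
step 7 deliver 3→1: —
step 8 propose(1,'w'): 1={lead,t=1,log=w}
step 9 deliver 1→3: 3={foll,t=1,log=w}
step 10 deliver 3→1: —
step 11 timeout(2): 2={cand,t=2,log=-}
step 12 deliver 2→0: 0={foll,t=2,log=-}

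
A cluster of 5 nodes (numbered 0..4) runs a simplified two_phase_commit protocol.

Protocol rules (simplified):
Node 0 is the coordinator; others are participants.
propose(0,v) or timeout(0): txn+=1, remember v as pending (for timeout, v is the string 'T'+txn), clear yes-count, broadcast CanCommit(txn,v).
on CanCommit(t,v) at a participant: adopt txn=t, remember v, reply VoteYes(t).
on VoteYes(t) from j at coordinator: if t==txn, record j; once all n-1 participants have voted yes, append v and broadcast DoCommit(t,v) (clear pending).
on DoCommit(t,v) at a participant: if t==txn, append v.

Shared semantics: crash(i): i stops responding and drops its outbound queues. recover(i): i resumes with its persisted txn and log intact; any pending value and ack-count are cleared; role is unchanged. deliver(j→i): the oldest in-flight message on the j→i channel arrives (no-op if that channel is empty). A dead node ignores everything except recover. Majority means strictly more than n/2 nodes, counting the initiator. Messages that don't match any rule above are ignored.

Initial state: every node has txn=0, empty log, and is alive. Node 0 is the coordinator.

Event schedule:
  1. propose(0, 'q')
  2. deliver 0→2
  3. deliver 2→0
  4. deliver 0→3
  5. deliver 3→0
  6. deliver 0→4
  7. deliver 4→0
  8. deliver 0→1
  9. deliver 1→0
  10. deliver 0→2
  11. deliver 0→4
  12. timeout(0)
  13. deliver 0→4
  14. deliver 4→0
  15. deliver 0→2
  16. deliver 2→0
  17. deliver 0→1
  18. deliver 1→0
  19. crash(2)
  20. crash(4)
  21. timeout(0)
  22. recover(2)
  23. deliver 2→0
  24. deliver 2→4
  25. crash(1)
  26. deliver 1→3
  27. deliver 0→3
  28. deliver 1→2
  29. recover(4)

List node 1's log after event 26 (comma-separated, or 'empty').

q

[1] propose(0,'q') → N0(coor t1 [-])
[2] deliver 0→2 → N2(part t1 [-])
[3] deliver 2→0 → ∅
[4] deliver 0→3 → N3(part t1 [-])
[5] deliver 3→0 → ∅
[6] deliver 0→4 → N4(part t1 [-])
[7] deliver 4→0 → ∅
[8] deliver 0→1 → N1(part t1 [-])
[9] deliver 1→0 → N0(coor t1 [q])
[10] deliver 0→2 → N2(part t1 [q])
[11] deliver 0→4 → N4(part t1 [q])
[12] timeout(0) → N0(coor t2 [q])
[13] deliver 0→4 → N4(part t2 [q])
[14] deliver 4→0 → ∅
[15] deliver 0→2 → N2(part t2 [q])
[16] deliver 2→0 → ∅
[17] deliver 0→1 → N1(part t1 [q])
[18] deliver 1→0 → ∅
[19] crash(2) → N2(✗part t2 [q])
[20] crash(4) → N4(✗part t2 [q])
[21] timeout(0) → N0(coor t3 [q])
[22] recover(2) → N2(part t2 [q])
[23] deliver 2→0 → ∅
[24] deliver 2→4 → ∅
[25] crash(1) → N1(✗part t1 [q])
[26] deliver 1→3 → ∅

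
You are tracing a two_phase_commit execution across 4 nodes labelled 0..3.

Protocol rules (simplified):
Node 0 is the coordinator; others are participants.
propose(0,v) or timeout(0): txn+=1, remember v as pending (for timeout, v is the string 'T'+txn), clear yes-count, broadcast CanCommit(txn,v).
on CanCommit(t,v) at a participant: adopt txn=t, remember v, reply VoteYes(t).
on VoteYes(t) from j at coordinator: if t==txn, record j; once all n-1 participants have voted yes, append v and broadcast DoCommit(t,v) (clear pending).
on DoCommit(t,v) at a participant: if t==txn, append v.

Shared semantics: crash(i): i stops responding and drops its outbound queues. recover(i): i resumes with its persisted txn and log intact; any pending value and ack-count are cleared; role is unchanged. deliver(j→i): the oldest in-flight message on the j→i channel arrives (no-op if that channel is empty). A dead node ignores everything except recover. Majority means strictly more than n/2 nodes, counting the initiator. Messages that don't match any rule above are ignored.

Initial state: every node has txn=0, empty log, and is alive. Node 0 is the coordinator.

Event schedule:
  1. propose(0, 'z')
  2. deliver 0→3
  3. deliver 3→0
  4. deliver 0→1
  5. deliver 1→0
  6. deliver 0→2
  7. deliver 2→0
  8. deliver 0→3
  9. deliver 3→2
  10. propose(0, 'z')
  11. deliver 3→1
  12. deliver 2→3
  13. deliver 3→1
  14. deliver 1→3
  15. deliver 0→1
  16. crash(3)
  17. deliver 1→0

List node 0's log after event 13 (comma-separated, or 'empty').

z

[1] propose(0,'z') → N0(coor t1 [-])
[2] deliver 0→3 → N3(part t1 [-])
[3] deliver 3→0 → ∅
[4] deliver 0→1 → N1(part t1 [-])
[5] deliver 1→0 → ∅
[6] deliver 0→2 → N2(part t1 [-])
[7] deliver 2→0 → N0(coor t1 [z])
[8] deliver 0→3 → N3(part t1 [z])
[9] deliver 3→2 → ∅
[10] propose(0,'z') → N0(coor t2 [z])
[11] deliver 3→1 → ∅
[12] deliver 2→3 → ∅
[13] deliver 3→1 → ∅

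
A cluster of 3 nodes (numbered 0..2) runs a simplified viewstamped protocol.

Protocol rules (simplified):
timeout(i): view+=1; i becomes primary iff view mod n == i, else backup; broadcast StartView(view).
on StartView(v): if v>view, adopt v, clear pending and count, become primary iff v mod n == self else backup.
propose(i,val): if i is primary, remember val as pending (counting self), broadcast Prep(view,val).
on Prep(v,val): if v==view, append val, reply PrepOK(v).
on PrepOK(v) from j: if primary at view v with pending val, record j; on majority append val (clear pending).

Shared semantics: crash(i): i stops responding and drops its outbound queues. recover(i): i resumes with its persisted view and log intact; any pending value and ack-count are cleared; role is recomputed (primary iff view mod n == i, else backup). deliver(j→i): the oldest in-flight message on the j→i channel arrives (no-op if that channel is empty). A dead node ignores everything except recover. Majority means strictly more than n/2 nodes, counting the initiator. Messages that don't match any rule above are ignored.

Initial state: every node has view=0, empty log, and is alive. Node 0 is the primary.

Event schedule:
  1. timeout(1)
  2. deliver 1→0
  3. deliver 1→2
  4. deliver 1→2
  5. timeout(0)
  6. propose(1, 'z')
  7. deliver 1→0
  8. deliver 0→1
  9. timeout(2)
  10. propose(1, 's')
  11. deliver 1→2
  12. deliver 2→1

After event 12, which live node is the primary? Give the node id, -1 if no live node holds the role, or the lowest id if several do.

2

e1 timeout(1): 1[prim,v=1,-]
e2 deliver 1→0: 0[back,v=1,-]
e3 deliver 1→2: 2[back,v=1,-]
e4 deliver 1→2: ·
e5 timeout(0): 0[back,v=2,-]
e6 propose(1,'z'): ·
e7 deliver 1→0: ·
e8 deliver 0→1: 1[back,v=2,-]
e9 timeout(2): 2[prim,v=2,-]
e10 propose(1,'s'): ·
e11 deliver 1→2: ·
e12 deliver 2→1: ·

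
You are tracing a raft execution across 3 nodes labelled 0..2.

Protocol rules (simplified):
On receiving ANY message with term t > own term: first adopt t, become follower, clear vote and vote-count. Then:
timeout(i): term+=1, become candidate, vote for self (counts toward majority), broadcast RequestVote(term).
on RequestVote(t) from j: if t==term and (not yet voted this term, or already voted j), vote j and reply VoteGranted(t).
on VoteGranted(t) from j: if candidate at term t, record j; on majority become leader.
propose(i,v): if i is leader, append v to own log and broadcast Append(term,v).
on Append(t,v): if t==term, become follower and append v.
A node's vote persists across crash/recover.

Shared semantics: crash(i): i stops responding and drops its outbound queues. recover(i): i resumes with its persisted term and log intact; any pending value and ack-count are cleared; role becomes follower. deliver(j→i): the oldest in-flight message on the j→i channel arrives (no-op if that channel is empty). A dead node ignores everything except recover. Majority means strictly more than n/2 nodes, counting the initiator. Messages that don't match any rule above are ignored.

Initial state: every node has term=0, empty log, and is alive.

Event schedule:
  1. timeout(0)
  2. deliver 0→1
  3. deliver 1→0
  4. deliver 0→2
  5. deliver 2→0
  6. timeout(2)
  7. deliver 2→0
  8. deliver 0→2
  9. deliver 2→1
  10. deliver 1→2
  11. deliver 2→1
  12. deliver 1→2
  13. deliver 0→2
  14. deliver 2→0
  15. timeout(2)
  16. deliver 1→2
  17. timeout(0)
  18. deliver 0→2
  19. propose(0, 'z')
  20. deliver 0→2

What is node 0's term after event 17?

step 1 timeout(0): 0={cand,t=1,log=-}
step 2 deliver 0→1: 1={foll,t=1,log=-}
step 3 deliver 1→0: 0={lead,t=1,log=-}
step 4 deliver 0→2: 2={foll,t=1,log=-}
step 5 deliver 2→0: —
step 6 timeout(2): 2={cand,t=2,log=-}
step 7 deliver 2→0: 0={foll,t=2,log=-}
step 8 deliver 0→2: 2={lead,t=2,log=-}
step 9 deliver 2→1: 1={foll,t=2,log=-}
step 10 deliver 1→2: —
step 11 deliver 2→1: —
step 12 deliver 1→2: —
step 13 deliver 0→2: —
step 14 deliver 2→0: —
step 15 timeout(2): 2={cand,t=3,log=-}
step 16 deliver 1→2: —
step 17 timeout(0): 0={cand,t=3,log=-}

3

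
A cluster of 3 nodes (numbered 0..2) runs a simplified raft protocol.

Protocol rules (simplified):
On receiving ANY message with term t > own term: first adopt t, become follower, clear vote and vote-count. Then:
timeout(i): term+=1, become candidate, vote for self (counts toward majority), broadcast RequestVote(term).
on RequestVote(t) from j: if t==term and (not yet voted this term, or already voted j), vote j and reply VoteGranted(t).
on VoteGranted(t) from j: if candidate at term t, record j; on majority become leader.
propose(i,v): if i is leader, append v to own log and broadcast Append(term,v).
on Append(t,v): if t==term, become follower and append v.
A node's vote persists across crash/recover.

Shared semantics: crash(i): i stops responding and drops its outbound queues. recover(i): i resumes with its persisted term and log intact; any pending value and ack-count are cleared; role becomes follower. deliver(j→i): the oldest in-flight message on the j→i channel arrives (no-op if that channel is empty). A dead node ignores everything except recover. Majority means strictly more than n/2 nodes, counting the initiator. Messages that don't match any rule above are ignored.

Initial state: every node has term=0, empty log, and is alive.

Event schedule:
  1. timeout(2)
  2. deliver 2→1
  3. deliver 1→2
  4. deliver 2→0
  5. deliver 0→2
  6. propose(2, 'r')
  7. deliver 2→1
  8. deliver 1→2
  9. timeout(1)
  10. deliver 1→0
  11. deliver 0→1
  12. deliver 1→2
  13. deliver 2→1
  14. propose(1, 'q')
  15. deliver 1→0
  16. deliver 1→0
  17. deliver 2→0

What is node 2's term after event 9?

1

step 1 timeout(2): 2={cand,t=1,log=-}
step 2 deliver 2→1: 1={foll,t=1,log=-}
step 3 deliver 1→2: 2={lead,t=1,log=-}
step 4 deliver 2→0: 0={foll,t=1,log=-}
step 5 deliver 0→2: —
step 6 propose(2,'r'): 2={lead,t=1,log=r}
step 7 deliver 2→1: 1={foll,t=1,log=r}
step 8 deliver 1→2: —
step 9 timeout(1): 1={cand,t=2,log=r}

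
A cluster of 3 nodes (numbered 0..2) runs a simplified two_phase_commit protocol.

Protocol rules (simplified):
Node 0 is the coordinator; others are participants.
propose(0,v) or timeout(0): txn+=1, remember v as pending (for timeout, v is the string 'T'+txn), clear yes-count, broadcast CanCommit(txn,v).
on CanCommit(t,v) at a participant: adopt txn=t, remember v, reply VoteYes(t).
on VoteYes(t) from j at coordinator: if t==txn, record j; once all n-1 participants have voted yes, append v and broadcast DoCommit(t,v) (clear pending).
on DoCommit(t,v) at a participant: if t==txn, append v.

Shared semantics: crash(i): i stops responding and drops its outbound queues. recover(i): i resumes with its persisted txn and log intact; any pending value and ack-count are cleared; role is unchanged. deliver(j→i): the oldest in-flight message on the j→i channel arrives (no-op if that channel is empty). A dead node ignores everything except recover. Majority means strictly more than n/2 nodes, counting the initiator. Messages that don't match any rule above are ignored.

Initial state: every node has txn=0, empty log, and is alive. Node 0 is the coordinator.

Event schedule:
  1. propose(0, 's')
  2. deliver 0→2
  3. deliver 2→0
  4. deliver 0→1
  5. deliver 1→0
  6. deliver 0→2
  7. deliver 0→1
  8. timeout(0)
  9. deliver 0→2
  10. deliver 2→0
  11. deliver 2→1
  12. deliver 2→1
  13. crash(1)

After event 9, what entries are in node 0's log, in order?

s

e1 propose(0,'s'): 0[coor,t=1,-]
e2 deliver 0→2: 2[part,t=1,-]
e3 deliver 2→0: ·
e4 deliver 0→1: 1[part,t=1,-]
e5 deliver 1→0: 0[coor,t=1,s]
e6 deliver 0→2: 2[part,t=1,s]
e7 deliver 0→1: 1[part,t=1,s]
e8 timeout(0): 0[coor,t=2,s]
e9 deliver 0→2: 2[part,t=2,s]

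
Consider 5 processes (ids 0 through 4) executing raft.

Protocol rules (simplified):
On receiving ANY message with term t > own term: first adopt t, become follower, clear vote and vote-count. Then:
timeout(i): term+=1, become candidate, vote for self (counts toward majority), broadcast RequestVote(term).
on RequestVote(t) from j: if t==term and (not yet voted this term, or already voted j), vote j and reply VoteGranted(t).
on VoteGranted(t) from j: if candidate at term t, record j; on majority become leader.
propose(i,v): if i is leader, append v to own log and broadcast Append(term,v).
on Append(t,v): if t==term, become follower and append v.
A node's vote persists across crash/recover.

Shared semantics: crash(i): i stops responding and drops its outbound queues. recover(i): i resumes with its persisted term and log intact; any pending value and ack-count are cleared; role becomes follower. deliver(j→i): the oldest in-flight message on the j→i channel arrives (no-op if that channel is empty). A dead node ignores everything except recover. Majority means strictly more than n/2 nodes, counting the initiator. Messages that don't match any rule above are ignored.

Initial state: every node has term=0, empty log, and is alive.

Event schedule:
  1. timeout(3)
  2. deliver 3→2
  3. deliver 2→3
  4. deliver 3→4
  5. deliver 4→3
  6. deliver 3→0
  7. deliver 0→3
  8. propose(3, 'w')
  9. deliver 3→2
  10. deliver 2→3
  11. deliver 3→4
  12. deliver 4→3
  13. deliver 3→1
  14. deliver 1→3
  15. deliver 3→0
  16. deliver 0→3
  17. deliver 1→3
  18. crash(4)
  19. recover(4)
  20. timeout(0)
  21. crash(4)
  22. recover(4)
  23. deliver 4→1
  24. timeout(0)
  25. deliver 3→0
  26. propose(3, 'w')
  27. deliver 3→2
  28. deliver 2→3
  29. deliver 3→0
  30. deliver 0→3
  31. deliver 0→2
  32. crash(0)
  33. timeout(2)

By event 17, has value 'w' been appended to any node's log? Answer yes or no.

yes

step 1 timeout(3): 3={cand,t=1,log=-}
step 2 deliver 3→2: 2={foll,t=1,log=-}
step 3 deliver 2→3: —
step 4 deliver 3→4: 4={foll,t=1,log=-}
step 5 deliver 4→3: 3={lead,t=1,log=-}
step 6 deliver 3→0: 0={foll,t=1,log=-}
step 7 deliver 0→3: —
step 8 propose(3,'w'): 3={lead,t=1,log=w}
step 9 deliver 3→2: 2={foll,t=1,log=w}
step 10 deliver 2→3: —
step 11 deliver 3→4: 4={foll,t=1,log=w}
step 12 deliver 4→3: —
step 13 deliver 3→1: 1={foll,t=1,log=-}
step 14 deliver 1→3: —
step 15 deliver 3→0: 0={foll,t=1,log=w}
step 16 deliver 0→3: —
step 17 deliver 1→3: —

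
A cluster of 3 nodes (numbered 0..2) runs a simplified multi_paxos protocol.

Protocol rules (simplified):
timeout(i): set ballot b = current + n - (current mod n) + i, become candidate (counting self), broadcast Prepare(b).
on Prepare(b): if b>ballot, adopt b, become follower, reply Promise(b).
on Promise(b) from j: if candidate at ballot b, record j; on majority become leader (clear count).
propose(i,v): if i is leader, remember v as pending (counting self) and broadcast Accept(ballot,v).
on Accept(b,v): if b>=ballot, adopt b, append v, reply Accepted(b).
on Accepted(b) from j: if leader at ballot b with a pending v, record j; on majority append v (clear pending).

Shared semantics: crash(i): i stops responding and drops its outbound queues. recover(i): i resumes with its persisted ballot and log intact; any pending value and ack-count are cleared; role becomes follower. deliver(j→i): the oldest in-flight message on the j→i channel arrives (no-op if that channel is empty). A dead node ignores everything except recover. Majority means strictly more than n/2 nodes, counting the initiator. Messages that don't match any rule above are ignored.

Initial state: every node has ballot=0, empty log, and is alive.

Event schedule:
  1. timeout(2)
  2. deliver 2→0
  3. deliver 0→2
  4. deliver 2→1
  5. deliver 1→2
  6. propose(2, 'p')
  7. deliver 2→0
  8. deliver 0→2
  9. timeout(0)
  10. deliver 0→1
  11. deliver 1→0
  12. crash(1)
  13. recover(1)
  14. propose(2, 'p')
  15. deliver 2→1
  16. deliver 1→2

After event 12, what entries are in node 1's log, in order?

step 1 timeout(2): 2={cand,b=5,log=-}
step 2 deliver 2→0: 0={foll,b=5,log=-}
step 3 deliver 0→2: 2={lead,b=5,log=-}
step 4 deliver 2→1: 1={foll,b=5,log=-}
step 5 deliver 1→2: —
step 6 propose(2,'p'): —
step 7 deliver 2→0: 0={foll,b=5,log=p}
step 8 deliver 0→2: 2={lead,b=5,log=p}
step 9 timeout(0): 0={cand,b=6,log=p}
step 10 deliver 0→1: 1={foll,b=6,log=-}
step 11 deliver 1→0: 0={lead,b=6,log=p}
step 12 crash(1): 1={✗foll,b=6,log=-}

empty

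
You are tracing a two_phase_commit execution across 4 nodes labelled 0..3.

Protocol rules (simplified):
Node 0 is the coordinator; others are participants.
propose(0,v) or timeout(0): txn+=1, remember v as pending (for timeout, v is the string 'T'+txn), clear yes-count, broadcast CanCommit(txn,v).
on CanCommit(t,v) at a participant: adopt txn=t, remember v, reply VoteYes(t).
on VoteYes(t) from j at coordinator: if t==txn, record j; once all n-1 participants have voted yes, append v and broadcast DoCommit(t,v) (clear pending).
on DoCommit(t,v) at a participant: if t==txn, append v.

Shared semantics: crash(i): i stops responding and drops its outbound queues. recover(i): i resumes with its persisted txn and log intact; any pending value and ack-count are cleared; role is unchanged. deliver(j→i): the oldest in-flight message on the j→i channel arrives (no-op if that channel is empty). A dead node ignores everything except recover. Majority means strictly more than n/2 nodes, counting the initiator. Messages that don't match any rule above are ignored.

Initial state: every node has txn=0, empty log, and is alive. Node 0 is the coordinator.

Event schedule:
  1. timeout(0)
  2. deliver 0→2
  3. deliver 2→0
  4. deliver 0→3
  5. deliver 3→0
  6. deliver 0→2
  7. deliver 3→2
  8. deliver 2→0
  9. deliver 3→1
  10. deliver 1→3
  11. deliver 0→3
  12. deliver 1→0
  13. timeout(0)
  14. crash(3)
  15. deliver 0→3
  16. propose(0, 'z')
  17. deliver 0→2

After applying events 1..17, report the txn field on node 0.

3

[1] timeout(0) → N0(coor t1 [-])
[2] deliver 0→2 → N2(part t1 [-])
[3] deliver 2→0 → ∅
[4] deliver 0→3 → N3(part t1 [-])
[5] deliver 3→0 → ∅
[6] deliver 0→2 → ∅
[7] deliver 3→2 → ∅
[8] deliver 2→0 → ∅
[9] deliver 3→1 → ∅
[10] deliver 1→3 → ∅
[11] deliver 0→3 → ∅
[12] deliver 1→0 → ∅
[13] timeout(0) → N0(coor t2 [-])
[14] crash(3) → N3(✗part t1 [-])
[15] deliver 0→3 → ∅
[16] propose(0,'z') → N0(coor t3 [-])
[17] deliver 0→2 → N2(part t2 [-])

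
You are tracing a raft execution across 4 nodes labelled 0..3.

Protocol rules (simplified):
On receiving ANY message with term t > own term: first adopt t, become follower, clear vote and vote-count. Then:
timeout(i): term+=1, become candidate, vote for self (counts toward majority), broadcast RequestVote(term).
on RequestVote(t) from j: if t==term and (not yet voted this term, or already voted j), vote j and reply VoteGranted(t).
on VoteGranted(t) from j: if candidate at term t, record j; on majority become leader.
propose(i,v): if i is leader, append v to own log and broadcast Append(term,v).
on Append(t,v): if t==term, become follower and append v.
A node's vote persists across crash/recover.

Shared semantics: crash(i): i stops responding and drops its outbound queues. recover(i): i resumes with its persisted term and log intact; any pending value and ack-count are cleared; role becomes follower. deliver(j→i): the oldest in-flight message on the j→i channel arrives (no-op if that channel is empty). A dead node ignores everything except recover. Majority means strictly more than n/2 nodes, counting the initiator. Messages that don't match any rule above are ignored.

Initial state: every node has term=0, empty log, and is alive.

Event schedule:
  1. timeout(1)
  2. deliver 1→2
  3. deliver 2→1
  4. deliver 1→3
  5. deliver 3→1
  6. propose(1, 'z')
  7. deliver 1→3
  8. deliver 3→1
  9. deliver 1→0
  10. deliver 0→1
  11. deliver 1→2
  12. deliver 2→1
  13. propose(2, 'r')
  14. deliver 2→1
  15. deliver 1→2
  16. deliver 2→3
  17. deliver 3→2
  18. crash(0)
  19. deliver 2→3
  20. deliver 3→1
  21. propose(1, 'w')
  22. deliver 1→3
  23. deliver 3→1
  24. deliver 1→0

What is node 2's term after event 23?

1

1. timeout(1):  <1:cand t1 ->
2. deliver 1→2:  <2:foll t1 ->
3. deliver 2→1:  nop
4. deliver 1→3:  <3:foll t1 ->
5. deliver 3→1:  <1:lead t1 ->
6. propose(1,'z'):  <1:lead t1 z>
7. deliver 1→3:  <3:foll t1 z>
8. deliver 3→1:  nop
9. deliver 1→0:  <0:foll t1 ->
10. deliver 0→1:  nop
11. deliver 1→2:  <2:foll t1 z>
12. deliver 2→1:  nop
13. propose(2,'r'):  nop
14. deliver 2→1:  nop
15. deliver 1→2:  nop
16. deliver 2→3:  nop
17. deliver 3→2:  nop
18. crash(0):  <0:✗foll t1 ->
19. deliver 2→3:  nop
20. deliver 3→1:  nop
21. propose(1,'w'):  <1:lead t1 z,w>
22. deliver 1→3:  <3:foll t1 z,w>
23. deliver 3→1:  nop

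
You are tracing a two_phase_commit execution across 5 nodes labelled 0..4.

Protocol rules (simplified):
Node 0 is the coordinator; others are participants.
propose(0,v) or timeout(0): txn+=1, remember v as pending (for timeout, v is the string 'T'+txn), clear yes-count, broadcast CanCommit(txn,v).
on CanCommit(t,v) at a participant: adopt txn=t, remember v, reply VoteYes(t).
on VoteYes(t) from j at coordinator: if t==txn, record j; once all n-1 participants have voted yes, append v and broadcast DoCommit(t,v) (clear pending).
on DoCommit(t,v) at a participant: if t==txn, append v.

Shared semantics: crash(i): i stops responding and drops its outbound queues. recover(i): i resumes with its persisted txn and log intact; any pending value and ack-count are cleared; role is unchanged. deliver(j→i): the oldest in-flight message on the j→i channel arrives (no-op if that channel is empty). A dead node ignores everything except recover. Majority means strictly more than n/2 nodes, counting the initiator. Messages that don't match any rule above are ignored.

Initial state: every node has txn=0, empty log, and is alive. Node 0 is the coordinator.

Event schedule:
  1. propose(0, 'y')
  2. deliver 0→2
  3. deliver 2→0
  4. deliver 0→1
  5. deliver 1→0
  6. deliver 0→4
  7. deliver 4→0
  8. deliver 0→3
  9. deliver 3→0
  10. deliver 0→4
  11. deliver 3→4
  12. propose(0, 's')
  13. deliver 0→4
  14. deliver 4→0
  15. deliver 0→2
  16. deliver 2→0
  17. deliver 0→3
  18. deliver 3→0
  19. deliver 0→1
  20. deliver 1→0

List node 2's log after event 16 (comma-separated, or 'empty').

y

1. propose(0,'y'):  <0:coor t1 ->
2. deliver 0→2:  <2:part t1 ->
3. deliver 2→0:  nop
4. deliver 0→1:  <1:part t1 ->
5. deliver 1→0:  nop
6. deliver 0→4:  <4:part t1 ->
7. deliver 4→0:  nop
8. deliver 0→3:  <3:part t1 ->
9. deliver 3→0:  <0:coor t1 y>
10. deliver 0→4:  <4:part t1 y>
11. deliver 3→4:  nop
12. propose(0,'s'):  <0:coor t2 y>
13. deliver 0→4:  <4:part t2 y>
14. deliver 4→0:  nop
15. deliver 0→2:  <2:part t1 y>
16. deliver 2→0:  nop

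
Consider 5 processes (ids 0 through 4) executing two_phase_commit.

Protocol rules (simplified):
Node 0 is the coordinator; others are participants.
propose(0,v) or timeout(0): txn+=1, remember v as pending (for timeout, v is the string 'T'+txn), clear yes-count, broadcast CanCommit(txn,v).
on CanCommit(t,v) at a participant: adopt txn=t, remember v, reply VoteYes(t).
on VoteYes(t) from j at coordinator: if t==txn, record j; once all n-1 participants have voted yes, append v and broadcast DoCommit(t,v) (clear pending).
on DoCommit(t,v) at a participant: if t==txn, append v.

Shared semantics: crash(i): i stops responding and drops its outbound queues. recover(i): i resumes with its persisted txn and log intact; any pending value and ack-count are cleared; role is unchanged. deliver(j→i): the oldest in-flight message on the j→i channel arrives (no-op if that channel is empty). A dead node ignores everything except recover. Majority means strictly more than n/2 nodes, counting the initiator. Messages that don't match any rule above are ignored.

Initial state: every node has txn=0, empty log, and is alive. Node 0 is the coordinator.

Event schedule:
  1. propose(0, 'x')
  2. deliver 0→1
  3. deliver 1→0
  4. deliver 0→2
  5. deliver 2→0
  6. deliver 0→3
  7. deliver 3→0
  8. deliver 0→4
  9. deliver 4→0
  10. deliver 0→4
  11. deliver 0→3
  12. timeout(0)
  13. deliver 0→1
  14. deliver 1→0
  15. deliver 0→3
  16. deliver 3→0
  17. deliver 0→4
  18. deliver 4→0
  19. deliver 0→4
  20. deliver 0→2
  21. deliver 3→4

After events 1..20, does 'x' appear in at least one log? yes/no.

yes

e1 propose(0,'x'): 0[coor,t=1,-]
e2 deliver 0→1: 1[part,t=1,-]
e3 deliver 1→0: ·
e4 deliver 0→2: 2[part,t=1,-]
e5 deliver 2→0: ·
e6 deliver 0→3: 3[part,t=1,-]
e7 deliver 3→0: ·
e8 deliver 0→4: 4[part,t=1,-]
e9 deliver 4→0: 0[coor,t=1,x]
e10 deliver 0→4: 4[part,t=1,x]
e11 deliver 0→3: 3[part,t=1,x]
e12 timeout(0): 0[coor,t=2,x]
e13 deliver 0→1: 1[part,t=1,x]
e14 deliver 1→0: ·
e15 deliver 0→3: 3[part,t=2,x]
e16 deliver 3→0: ·
e17 deliver 0→4: 4[part,t=2,x]
e18 deliver 4→0: ·
e19 deliver 0→4: ·
e20 deliver 0→2: 2[part,t=1,x]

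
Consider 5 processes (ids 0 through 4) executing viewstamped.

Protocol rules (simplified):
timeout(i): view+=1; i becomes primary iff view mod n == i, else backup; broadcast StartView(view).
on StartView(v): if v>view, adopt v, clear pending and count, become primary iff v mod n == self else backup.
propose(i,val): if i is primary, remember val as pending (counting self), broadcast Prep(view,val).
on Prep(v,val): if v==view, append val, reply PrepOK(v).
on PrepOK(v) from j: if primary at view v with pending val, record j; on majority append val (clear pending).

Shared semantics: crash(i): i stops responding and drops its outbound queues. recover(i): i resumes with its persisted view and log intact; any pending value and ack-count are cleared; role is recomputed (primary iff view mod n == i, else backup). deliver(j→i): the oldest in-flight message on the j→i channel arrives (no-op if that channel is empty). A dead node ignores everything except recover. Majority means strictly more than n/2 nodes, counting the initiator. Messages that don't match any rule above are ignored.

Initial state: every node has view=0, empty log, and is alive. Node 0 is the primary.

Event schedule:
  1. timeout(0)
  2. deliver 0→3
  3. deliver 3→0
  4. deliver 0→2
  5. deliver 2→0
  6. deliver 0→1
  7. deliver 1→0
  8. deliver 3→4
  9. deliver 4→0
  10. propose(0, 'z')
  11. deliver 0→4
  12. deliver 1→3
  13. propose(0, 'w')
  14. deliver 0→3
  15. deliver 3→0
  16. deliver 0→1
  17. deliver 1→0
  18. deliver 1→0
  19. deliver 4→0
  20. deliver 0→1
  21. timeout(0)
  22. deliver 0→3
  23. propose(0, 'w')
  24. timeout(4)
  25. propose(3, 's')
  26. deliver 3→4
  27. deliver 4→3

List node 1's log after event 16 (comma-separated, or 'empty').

empty

[1] timeout(0) → N0(back v1 [-])
[2] deliver 0→3 → N3(back v1 [-])
[3] deliver 3→0 → ∅
[4] deliver 0→2 → N2(back v1 [-])
[5] deliver 2→0 → ∅
[6] deliver 0→1 → N1(prim v1 [-])
[7] deliver 1→0 → ∅
[8] deliver 3→4 → ∅
[9] deliver 4→0 → ∅
[10] propose(0,'z') → ∅
[11] deliver 0→4 → N4(back v1 [-])
[12] deliver 1→3 → ∅
[13] propose(0,'w') → ∅
[14] deliver 0→3 → ∅
[15] deliver 3→0 → ∅
[16] deliver 0→1 → ∅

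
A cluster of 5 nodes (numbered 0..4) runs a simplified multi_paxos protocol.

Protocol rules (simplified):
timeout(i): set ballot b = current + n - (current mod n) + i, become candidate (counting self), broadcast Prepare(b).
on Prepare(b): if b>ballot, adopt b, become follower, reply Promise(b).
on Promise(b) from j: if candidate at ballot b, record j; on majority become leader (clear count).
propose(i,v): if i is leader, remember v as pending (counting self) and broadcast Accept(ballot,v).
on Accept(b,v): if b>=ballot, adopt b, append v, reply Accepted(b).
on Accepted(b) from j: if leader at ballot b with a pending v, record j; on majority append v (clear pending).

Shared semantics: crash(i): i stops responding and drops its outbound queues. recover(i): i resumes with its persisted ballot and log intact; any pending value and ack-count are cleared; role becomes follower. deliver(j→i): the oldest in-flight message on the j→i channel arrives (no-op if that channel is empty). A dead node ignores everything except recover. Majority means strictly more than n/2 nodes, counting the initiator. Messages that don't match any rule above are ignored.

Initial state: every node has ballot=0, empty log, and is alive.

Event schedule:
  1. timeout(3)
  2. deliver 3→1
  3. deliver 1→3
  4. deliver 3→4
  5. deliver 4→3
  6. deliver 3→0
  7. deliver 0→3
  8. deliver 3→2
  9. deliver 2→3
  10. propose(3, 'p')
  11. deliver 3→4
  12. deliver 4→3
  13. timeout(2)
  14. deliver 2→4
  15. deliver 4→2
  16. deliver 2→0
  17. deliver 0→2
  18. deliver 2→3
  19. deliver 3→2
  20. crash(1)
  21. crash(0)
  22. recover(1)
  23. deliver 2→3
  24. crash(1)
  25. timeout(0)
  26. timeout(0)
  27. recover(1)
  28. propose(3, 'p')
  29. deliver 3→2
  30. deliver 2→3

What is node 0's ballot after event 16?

12

e1 timeout(3): 3[cand,b=8,-]
e2 deliver 3→1: 1[foll,b=8,-]
e3 deliver 1→3: ·
e4 deliver 3→4: 4[foll,b=8,-]
e5 deliver 4→3: 3[lead,b=8,-]
e6 deliver 3→0: 0[foll,b=8,-]
e7 deliver 0→3: ·
e8 deliver 3→2: 2[foll,b=8,-]
e9 deliver 2→3: ·
e10 propose(3,'p'): ·
e11 deliver 3→4: 4[foll,b=8,p]
e12 deliver 4→3: ·
e13 timeout(2): 2[cand,b=12,-]
e14 deliver 2→4: 4[foll,b=12,p]
e15 deliver 4→2: ·
e16 deliver 2→0: 0[foll,b=12,-]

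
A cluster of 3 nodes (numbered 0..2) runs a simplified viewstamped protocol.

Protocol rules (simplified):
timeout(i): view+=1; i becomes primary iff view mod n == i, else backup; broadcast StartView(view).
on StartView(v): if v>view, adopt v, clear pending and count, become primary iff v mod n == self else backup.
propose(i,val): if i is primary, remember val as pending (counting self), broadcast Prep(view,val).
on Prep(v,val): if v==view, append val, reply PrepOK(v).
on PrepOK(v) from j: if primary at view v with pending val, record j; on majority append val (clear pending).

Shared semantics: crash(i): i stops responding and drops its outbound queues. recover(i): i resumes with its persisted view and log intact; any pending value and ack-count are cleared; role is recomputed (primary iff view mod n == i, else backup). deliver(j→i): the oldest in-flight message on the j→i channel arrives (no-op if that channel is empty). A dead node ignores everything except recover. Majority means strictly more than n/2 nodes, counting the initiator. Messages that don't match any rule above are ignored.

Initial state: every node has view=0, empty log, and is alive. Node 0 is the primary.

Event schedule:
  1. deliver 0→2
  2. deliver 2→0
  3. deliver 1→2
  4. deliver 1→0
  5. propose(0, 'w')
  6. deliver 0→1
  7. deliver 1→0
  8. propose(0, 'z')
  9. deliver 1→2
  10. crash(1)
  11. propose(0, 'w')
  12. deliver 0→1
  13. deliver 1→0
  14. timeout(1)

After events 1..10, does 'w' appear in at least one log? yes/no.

step 1 deliver 0→2: —
step 2 deliver 2→0: —
step 3 deliver 1→2: —
step 4 deliver 1→0: —
step 5 propose(0,'w'): —
step 6 deliver 0→1: 1={back,v=0,log=w}
step 7 deliver 1→0: 0={prim,v=0,log=w}
step 8 propose(0,'z'): —
step 9 deliver 1→2: —
step 10 crash(1): 1={✗back,v=0,log=w}

yes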